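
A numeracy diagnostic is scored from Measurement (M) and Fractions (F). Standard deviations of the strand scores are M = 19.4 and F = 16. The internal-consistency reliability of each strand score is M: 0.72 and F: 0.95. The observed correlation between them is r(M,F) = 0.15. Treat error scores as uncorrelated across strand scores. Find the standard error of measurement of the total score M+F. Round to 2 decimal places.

Var(total) = 632.36 + 93.12 = 725.48.
True-score variance = 514.179 + 93.12 = 607.299, so reliability = 0.8371.
Error variance = 725.48 − 607.299 = 118.181; SEM = √118.181 = 10.87.

10.87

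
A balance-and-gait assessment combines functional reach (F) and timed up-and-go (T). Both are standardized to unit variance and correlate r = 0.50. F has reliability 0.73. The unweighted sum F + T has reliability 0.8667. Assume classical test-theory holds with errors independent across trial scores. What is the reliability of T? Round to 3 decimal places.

0.870

Var(F+T) = 2 + 2·0.50 = 3.000.
True-score variance = ρ_F + ρ_T + 2·0.50, so 0.8667 = (0.73 + ρ_T + 1.00) / 3.000.
ρ_T = 0.8667·3.000 − 0.73 − 1.00 = 0.870.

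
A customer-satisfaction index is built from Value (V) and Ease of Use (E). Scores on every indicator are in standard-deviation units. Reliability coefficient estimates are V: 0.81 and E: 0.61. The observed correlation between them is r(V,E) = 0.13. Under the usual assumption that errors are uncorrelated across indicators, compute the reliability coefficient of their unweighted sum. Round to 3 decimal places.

0.743

Var(V+E) = 2 + 2·[0.13] = 2 + 0.26 = 2.26.
Because errors are independent across components, Cov(Tᵢ,Tⱼ) = Cov(Xᵢ,Xⱼ); the off-diagonal part of the true-score variance is the same as above.
True-score variance = [0.81 + 0.61] + 0.26 = 1.42 + 0.26 = 1.68.
Reliability = 1.68 / 2.26 = 0.743.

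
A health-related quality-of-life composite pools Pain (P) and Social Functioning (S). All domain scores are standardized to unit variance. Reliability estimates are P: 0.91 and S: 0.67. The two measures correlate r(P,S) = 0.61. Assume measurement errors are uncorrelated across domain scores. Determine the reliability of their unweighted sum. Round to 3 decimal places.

Var(P+S) = 2 + 2·[0.61] = 2 + 1.22 = 3.22.
Under uncorrelated errors the observed covariances equal the true-score covariances, so only the own-variance terms attenuate.
True-score variance = [0.91 + 0.67] + 1.22 = 1.58 + 1.22 = 2.8.
Reliability = 2.8 / 3.22 = 0.870.

0.870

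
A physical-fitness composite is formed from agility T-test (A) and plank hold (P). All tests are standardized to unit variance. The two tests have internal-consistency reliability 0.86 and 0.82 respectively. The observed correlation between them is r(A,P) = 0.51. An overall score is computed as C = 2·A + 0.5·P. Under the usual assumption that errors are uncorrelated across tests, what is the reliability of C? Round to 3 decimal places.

Var(C) = 2² + 0.5² + 2·[0.51] = 4.25 + 1.02 = 5.27.
Under uncorrelated errors the observed covariances equal the true-score covariances, so only the own-variance terms attenuate.
True-score variance = [2²·0.86 + 0.5²·0.82] + 1.02 = 3.645 + 1.02 = 4.665.
Reliability = 4.665 / 5.27 = 0.885.

0.885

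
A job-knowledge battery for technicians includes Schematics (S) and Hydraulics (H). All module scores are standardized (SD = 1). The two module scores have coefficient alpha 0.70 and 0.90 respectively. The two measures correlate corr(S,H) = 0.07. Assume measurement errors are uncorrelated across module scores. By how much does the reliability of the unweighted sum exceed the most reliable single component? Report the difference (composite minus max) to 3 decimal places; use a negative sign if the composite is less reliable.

Var(sum) = 2 + 0.14 = 2.14; true-score variance = 1.6 + 0.14 = 1.74; composite reliability = 0.8131.
Max component reliability = 0.9000.
Difference = 0.8131 − 0.9000 = -0.087.

-0.087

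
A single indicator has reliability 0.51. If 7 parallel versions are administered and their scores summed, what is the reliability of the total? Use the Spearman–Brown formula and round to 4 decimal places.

ρ_k = kρ / (1 + (k−1)ρ) = 7·0.51 / (1 + 6·0.51) = 3.570 / 4.060 = 0.8793.

0.8793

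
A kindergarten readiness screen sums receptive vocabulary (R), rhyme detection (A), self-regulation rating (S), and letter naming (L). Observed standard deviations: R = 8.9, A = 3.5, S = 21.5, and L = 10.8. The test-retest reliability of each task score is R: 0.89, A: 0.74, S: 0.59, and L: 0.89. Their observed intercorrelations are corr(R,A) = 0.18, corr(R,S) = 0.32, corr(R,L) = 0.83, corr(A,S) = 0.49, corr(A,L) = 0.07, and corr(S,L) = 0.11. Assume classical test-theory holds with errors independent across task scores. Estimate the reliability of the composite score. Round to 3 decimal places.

0.804

Var(R+A+S+L) = 8.9² + 3.5² + 21.5² + 10.8² + 2·[8.9·3.5·0.18 + 8.9·21.5·0.32 + 8.9·10.8·0.83 + 3.5·21.5·0.49 + 3.5·10.8·0.07 + 21.5·10.8·0.11] = 670.35 + 423.358 = 1093.71.
Because errors are independent across components, Cov(Tᵢ,Tⱼ) = Cov(Xᵢ,Xⱼ); the off-diagonal part of the true-score variance is the same as above.
True-score variance = [8.9²·0.89 + 3.5²·0.74 + 21.5²·0.59 + 10.8²·0.89] + 423.358 = 456.099 + 423.358 = 879.457.
Reliability = 879.457 / 1093.71 = 0.804.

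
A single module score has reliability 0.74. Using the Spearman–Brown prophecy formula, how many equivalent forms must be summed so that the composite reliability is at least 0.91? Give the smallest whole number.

4

k ≥ ρ*(1−ρ₁)/(ρ₁(1−ρ*)) = 0.91·0.26 / (0.74·0.09) = 3.553.
Smallest integer k = 4.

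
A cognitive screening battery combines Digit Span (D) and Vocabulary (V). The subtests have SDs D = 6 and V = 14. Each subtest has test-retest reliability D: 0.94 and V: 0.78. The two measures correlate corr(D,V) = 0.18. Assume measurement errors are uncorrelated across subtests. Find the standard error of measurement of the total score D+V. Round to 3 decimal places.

6.729

Var(total) = 232 + 30.24 = 262.24.
True-score variance = 186.72 + 30.24 = 216.96, so reliability = 0.8273.
Error variance = 262.24 − 216.96 = 45.28; SEM = √45.28 = 6.729.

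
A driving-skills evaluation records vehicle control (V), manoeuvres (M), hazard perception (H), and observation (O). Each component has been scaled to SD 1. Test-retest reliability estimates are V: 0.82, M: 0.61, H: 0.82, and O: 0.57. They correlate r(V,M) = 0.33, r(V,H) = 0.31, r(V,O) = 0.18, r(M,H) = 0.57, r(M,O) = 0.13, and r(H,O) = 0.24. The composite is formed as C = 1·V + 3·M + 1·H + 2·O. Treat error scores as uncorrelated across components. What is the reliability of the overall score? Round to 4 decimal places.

0.7696

Var(C) = 1 + 3² + 1 + 2² + 2·[3·0.33 + 0.31 + 2·0.18 + 3·0.57 + 6·0.13 + 2·0.24] = 15 + 9.26 = 24.26.
Under uncorrelated errors the observed covariances equal the true-score covariances, so only the own-variance terms attenuate.
True-score variance = [0.82 + 3²·0.61 + 0.82 + 2²·0.57] + 9.26 = 9.41 + 9.26 = 18.67.
Reliability = 18.67 / 24.26 = 0.7696.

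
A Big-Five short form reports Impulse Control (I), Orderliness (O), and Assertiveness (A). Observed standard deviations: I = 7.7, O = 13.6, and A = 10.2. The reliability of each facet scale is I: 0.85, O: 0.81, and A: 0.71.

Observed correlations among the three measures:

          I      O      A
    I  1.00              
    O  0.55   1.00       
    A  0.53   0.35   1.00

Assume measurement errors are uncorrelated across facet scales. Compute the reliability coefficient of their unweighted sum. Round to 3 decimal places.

0.885

Var(I+O+A) = 7.7² + 13.6² + 10.2² + 2·[7.7·13.6·0.55 + 7.7·10.2·0.53 + 13.6·10.2·0.35] = 348.29 + 295.548 = 643.838.
Under uncorrelated errors the observed covariances equal the true-score covariances, so only the own-variance terms attenuate.
True-score variance = [7.7²·0.85 + 13.6²·0.81 + 10.2²·0.71] + 295.548 = 274.082 + 295.548 = 569.631.
Reliability = 569.631 / 643.838 = 0.885.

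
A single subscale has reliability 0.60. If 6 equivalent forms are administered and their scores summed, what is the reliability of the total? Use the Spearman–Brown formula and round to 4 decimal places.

ρ_k = kρ / (1 + (k−1)ρ) = 6·0.60 / (1 + 5·0.60) = 3.600 / 4.000 = 0.9000.

0.9000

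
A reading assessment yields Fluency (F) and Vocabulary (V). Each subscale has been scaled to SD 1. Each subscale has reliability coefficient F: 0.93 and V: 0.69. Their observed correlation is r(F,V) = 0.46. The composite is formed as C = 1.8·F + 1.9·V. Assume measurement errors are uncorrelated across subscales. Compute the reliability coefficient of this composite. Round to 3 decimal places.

Var(C) = 1.8² + 1.9² + 2·[3.42·0.46] = 6.85 + 3.1464 = 9.9964.
With uncorrelated errors the cross-covariances are all true-score covariance, so they carry over unchanged; only the diagonal terms shrink to ρᵢσᵢ².
True-score variance = [1.8²·0.93 + 1.9²·0.69] + 3.1464 = 5.5041 + 3.1464 = 8.6505.
Reliability = 8.6505 / 9.9964 = 0.865.

0.865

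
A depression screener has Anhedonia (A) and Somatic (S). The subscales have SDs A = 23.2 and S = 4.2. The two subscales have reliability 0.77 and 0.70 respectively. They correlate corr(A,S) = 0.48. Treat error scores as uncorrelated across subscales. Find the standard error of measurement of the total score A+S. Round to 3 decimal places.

Var(total) = 555.88 + 93.5424 = 649.422.
True-score variance = 426.793 + 93.5424 = 520.335, so reliability = 0.8012.
Error variance = 649.422 − 520.335 = 129.087; SEM = √129.087 = 11.362.

11.362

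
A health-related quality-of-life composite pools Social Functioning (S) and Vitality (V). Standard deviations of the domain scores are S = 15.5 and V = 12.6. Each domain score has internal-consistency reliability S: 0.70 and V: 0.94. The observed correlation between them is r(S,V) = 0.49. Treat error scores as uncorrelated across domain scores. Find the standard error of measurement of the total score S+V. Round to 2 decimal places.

9.03

Var(total) = 399.01 + 191.394 = 590.404.
True-score variance = 317.409 + 191.394 = 508.803, so reliability = 0.8618.
Error variance = 590.404 − 508.803 = 81.6006; SEM = √81.6006 = 9.03.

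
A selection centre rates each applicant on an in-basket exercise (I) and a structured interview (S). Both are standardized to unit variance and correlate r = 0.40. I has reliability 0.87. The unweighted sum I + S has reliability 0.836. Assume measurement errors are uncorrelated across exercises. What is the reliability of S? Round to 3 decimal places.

0.671

Var(I+S) = 2 + 2·0.40 = 2.800.
True-score variance = ρ_I + ρ_S + 2·0.40, so 0.836 = (0.87 + ρ_S + 0.80) / 2.800.
ρ_S = 0.836·2.800 − 0.87 − 0.80 = 0.671.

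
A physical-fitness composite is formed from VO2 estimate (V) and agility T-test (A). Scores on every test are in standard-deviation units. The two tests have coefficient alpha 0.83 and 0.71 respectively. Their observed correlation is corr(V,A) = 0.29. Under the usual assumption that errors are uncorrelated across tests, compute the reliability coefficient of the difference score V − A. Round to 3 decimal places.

0.676

Var(V−A) = 1 + 1 − 2·0.29 = 2 − 0.58 = 1.42.
Under uncorrelated errors the observed covariances equal the true-score covariances, so only the own-variance terms attenuate.
True-score variance = [0.83 + 0.71] − 0.58 = 1.54 − 0.58 = 0.96.
Reliability = 0.96 / 1.42 = 0.676.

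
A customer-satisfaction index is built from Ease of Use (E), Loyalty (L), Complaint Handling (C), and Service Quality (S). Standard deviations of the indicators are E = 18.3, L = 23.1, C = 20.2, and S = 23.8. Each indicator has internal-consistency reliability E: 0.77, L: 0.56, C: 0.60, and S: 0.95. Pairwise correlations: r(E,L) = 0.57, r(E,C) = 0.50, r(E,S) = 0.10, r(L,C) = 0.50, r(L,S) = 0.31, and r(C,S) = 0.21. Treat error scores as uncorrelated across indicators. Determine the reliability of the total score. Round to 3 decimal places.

0.867

Var(E+L+C+S) = 18.3² + 23.1² + 20.2² + 23.8² + 2·[18.3·23.1·0.57 + 18.3·20.2·0.50 + 18.3·23.8·0.10 + 23.1·20.2·0.50 + 23.1·23.8·0.31 + 20.2·23.8·0.21] = 1842.98 + 1948.08 = 3791.06.
With uncorrelated errors the cross-covariances are all true-score covariance, so they carry over unchanged; only the diagonal terms shrink to ρᵢσᵢ².
True-score variance = [18.3²·0.77 + 23.1²·0.56 + 20.2²·0.60 + 23.8²·0.95] + 1948.08 = 1339.63 + 1948.08 = 3287.71.
Reliability = 3287.71 / 3791.06 = 0.867.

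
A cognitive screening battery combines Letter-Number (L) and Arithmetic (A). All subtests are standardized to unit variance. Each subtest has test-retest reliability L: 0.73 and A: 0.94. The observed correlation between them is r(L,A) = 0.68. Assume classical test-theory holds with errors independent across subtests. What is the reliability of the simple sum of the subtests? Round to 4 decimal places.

Var(L+A) = 2 + 2·[0.68] = 2 + 1.36 = 3.36.
Under uncorrelated errors the observed covariances equal the true-score covariances, so only the own-variance terms attenuate.
True-score variance = [0.73 + 0.94] + 1.36 = 1.67 + 1.36 = 3.03.
Reliability = 3.03 / 3.36 = 0.9018.

0.9018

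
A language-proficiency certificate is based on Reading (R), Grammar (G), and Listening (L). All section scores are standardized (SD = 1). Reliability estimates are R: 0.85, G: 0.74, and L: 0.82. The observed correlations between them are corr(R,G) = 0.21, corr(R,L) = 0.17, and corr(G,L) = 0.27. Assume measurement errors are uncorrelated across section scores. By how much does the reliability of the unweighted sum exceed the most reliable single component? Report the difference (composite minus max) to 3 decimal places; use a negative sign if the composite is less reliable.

0.013

Var(sum) = 3 + 1.3 = 4.3; true-score variance = 2.41 + 1.3 = 3.71; composite reliability = 0.8628.
Max component reliability = 0.8500.
Difference = 0.8628 − 0.8500 = 0.013.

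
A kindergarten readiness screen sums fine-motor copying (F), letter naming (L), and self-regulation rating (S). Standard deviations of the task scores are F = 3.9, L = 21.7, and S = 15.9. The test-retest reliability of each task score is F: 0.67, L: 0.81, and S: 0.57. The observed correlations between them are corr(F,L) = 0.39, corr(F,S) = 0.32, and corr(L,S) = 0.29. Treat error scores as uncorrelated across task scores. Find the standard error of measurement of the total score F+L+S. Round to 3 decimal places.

Var(total) = 738.91 + 305.815 = 1044.73.
True-score variance = 535.713 + 305.815 = 841.529, so reliability = 0.8055.
Error variance = 1044.73 − 841.529 = 203.197; SEM = √203.197 = 14.255.

14.255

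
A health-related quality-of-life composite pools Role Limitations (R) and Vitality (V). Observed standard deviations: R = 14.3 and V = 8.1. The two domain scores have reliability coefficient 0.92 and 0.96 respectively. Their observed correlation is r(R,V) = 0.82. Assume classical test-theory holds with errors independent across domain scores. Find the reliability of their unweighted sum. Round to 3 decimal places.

0.959

Var(R+V) = 14.3² + 8.1² + 2·[14.3·8.1·0.82] = 270.1 + 189.961 = 460.061.
Under uncorrelated errors the observed covariances equal the true-score covariances, so only the own-variance terms attenuate.
True-score variance = [14.3²·0.92 + 8.1²·0.96] + 189.961 = 251.116 + 189.961 = 441.078.
Reliability = 441.078 / 460.061 = 0.959.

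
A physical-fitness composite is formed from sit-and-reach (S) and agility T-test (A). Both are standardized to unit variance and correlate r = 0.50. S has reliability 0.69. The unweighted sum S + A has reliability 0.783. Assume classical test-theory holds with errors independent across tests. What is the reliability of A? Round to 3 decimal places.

Var(S+A) = 2 + 2·0.50 = 3.000.
True-score variance = ρ_S + ρ_A + 2·0.50, so 0.783 = (0.69 + ρ_A + 1.00) / 3.000.
ρ_A = 0.783·3.000 − 0.69 − 1.00 = 0.659.

0.659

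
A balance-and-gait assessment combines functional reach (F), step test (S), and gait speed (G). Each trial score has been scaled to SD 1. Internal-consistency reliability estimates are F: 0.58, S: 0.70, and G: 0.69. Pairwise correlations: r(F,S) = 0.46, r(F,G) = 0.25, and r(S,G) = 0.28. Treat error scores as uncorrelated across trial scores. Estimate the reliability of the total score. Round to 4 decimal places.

Var(F+S+G) = 3 + 2·[0.46 + 0.25 + 0.28] = 3 + 1.98 = 4.98.
Under uncorrelated errors the observed covariances equal the true-score covariances, so only the own-variance terms attenuate.
True-score variance = [0.58 + 0.70 + 0.69] + 1.98 = 1.97 + 1.98 = 3.95.
Reliability = 3.95 / 4.98 = 0.7932.

0.7932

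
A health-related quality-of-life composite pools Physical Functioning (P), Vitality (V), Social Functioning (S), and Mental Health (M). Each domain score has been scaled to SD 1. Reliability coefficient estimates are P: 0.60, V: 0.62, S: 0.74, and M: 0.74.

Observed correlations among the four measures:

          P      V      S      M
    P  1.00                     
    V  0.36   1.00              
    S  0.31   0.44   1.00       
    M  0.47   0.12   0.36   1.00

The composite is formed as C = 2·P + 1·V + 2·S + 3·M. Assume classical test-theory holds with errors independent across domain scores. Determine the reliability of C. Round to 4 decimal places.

Var(C) = 2² + 1 + 2² + 3² + 2·[2·0.36 + 4·0.31 + 6·0.47 + 2·0.44 + 3·0.12 + 6·0.36] = 18 + 16.36 = 34.36.
Under uncorrelated errors the observed covariances equal the true-score covariances, so only the own-variance terms attenuate.
True-score variance = [2²·0.60 + 0.62 + 2²·0.74 + 3²·0.74] + 16.36 = 12.64 + 16.36 = 29.
Reliability = 29 / 34.36 = 0.8440.

0.8440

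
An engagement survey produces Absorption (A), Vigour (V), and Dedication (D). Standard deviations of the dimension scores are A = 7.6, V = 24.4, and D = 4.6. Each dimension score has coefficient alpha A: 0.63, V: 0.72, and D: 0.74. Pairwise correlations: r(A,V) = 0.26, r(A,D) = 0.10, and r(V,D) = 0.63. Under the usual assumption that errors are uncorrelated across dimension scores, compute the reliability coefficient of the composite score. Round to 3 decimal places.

0.789

Var(A+V+D) = 7.6² + 24.4² + 4.6² + 2·[7.6·24.4·0.26 + 7.6·4.6·0.10 + 24.4·4.6·0.63] = 674.28 + 244.843 = 919.123.
With uncorrelated errors the cross-covariances are all true-score covariance, so they carry over unchanged; only the diagonal terms shrink to ρᵢσᵢ².
True-score variance = [7.6²·0.63 + 24.4²·0.72 + 4.6²·0.74] + 244.843 = 480.706 + 244.843 = 725.55.
Reliability = 725.55 / 919.123 = 0.789.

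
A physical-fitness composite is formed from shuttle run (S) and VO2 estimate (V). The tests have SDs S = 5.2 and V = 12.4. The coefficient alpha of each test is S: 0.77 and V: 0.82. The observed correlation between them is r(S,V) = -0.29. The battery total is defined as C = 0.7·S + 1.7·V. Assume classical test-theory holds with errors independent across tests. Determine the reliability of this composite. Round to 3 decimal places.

Var(C) = 0.7²·5.2² + 1.7²·12.4² + 2·[1.19·5.2·12.4·(-0.29)] = 457.616 − 44.5041 = 413.112.
Under uncorrelated errors the observed covariances equal the true-score covariances, so only the own-variance terms attenuate.
True-score variance = [0.7²·5.2²·0.77 + 1.7²·12.4²·0.82] − 44.5041 = 374.583 − 44.5041 = 330.079.
Reliability = 330.079 / 413.112 = 0.799.

0.799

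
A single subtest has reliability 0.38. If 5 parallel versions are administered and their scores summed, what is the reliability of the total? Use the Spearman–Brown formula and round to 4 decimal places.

ρ_k = kρ / (1 + (k−1)ρ) = 5·0.38 / (1 + 4·0.38) = 1.900 / 2.520 = 0.7540.

0.7540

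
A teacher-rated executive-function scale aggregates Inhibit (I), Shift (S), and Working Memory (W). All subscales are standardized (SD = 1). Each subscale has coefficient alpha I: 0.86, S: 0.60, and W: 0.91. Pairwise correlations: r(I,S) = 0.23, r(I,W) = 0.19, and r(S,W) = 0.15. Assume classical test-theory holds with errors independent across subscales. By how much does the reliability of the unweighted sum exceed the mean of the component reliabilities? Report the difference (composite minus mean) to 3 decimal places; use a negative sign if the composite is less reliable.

0.058

Var(sum) = 3 + 1.14 = 4.14; true-score variance = 2.37 + 1.14 = 3.51; composite reliability = 0.8478.
Mean component reliability = 0.7900.
Difference = 0.8478 − 0.7900 = 0.058.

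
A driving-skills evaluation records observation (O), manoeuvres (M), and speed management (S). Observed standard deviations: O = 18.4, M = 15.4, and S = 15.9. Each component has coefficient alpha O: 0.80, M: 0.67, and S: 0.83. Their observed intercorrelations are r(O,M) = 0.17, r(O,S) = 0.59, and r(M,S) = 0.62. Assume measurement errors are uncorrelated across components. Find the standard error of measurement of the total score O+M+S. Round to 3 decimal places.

13.746

Var(total) = 828.53 + 745.19 = 1573.72.
True-score variance = 639.577 + 745.19 = 1384.77, so reliability = 0.8799.
Error variance = 1573.72 − 1384.77 = 188.952; SEM = √188.952 = 13.746.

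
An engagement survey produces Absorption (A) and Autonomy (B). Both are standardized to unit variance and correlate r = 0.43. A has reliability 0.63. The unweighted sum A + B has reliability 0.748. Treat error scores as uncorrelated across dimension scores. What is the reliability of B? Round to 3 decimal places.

0.649

Var(A+B) = 2 + 2·0.43 = 2.860.
True-score variance = ρ_A + ρ_B + 2·0.43, so 0.748 = (0.63 + ρ_B + 0.86) / 2.860.
ρ_B = 0.748·2.860 − 0.63 − 0.86 = 0.649.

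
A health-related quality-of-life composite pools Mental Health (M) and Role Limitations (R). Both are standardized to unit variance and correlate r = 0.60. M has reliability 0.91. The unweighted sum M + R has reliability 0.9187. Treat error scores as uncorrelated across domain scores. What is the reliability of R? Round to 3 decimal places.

Var(M+R) = 2 + 2·0.60 = 3.200.
True-score variance = ρ_M + ρ_R + 2·0.60, so 0.9187 = (0.91 + ρ_R + 1.20) / 3.200.
ρ_R = 0.9187·3.200 − 0.91 − 1.20 = 0.830.

0.830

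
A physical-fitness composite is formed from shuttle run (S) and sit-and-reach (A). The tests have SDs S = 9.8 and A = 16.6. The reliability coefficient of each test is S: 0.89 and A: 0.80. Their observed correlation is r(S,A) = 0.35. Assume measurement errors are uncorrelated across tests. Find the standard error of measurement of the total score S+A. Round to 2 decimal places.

8.10

Var(total) = 371.6 + 113.876 = 485.476.
True-score variance = 305.924 + 113.876 = 419.8, so reliability = 0.8647.
Error variance = 485.476 − 419.8 = 65.6764; SEM = √65.6764 = 8.10.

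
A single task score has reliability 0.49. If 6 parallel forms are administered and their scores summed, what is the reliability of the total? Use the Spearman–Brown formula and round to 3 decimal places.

ρ_k = kρ / (1 + (k−1)ρ) = 6·0.49 / (1 + 5·0.49) = 2.940 / 3.450 = 0.852.

0.852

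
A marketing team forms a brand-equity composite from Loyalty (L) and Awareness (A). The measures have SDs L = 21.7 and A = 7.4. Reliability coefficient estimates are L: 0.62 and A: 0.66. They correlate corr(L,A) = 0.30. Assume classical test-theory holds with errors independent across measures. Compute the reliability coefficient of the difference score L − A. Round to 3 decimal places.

0.540

Var(L−A) = 21.7² + 7.4² − 2·21.7·7.4·0.30 = 525.65 − 96.348 = 429.302.
Under uncorrelated errors the observed covariances equal the true-score covariances, so only the own-variance terms attenuate.
True-score variance = [21.7²·0.62 + 7.4²·0.66] − 96.348 = 328.093 − 96.348 = 231.745.
Reliability = 231.745 / 429.302 = 0.540.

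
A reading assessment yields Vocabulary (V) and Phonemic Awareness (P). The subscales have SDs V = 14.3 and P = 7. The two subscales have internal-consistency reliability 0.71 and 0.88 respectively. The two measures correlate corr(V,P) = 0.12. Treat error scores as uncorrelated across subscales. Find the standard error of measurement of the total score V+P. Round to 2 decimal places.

8.07

Var(total) = 253.49 + 24.024 = 277.514.
True-score variance = 188.308 + 24.024 = 212.332, so reliability = 0.7651.
Error variance = 277.514 − 212.332 = 65.1821; SEM = √65.1821 = 8.07.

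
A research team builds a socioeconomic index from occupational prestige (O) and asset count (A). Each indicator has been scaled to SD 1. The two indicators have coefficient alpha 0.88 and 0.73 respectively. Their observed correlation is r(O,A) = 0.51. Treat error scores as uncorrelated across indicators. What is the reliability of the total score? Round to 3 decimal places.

Var(O+A) = 2 + 2·[0.51] = 2 + 1.02 = 3.02.
Under uncorrelated errors the observed covariances equal the true-score covariances, so only the own-variance terms attenuate.
True-score variance = [0.88 + 0.73] + 1.02 = 1.61 + 1.02 = 2.63.
Reliability = 2.63 / 3.02 = 0.871.

0.871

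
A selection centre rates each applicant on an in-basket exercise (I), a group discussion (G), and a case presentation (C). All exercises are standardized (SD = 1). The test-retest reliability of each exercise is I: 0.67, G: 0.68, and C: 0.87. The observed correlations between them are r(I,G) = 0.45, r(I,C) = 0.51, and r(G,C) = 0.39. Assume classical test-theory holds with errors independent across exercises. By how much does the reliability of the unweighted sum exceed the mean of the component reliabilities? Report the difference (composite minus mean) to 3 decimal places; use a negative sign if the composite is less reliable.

Var(sum) = 3 + 2.7 = 5.7; true-score variance = 2.22 + 2.7 = 4.92; composite reliability = 0.8632.
Mean component reliability = 0.7400.
Difference = 0.8632 − 0.7400 = 0.123.

0.123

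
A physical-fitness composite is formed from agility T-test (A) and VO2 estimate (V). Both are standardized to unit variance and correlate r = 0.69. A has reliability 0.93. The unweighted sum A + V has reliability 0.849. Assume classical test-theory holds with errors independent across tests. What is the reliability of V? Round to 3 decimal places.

Var(A+V) = 2 + 2·0.69 = 3.380.
True-score variance = ρ_A + ρ_V + 2·0.69, so 0.849 = (0.93 + ρ_V + 1.38) / 3.380.
ρ_V = 0.849·3.380 − 0.93 − 1.38 = 0.560.

0.560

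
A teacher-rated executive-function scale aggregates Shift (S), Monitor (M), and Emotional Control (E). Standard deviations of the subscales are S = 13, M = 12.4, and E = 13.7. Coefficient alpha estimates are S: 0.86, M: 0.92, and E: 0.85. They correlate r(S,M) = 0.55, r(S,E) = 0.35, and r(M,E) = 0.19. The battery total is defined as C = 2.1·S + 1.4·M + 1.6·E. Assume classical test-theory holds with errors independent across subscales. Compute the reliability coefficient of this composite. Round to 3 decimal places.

Var(C) = 2.1²·13² + 1.4²·12.4² + 1.6²·13.7² + 2·[2.94·13·12.4·0.55 + 3.36·13·13.7·0.35 + 2.24·12.4·13.7·0.19] = 1527.15 + 1084.81 = 2611.96.
Because errors are independent across components, Cov(Tᵢ,Tⱼ) = Cov(Xᵢ,Xⱼ); the off-diagonal part of the true-score variance is the same as above.
True-score variance = [2.1²·13²·0.86 + 1.4²·12.4²·0.92 + 1.6²·13.7²·0.85] + 1084.81 = 1326.62 + 1084.81 = 2411.44.
Reliability = 2411.44 / 2611.96 = 0.923.

0.923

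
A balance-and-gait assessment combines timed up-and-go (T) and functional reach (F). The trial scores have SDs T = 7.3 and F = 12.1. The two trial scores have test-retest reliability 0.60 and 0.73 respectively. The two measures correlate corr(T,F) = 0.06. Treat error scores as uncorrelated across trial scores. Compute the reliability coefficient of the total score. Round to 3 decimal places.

Var(T+F) = 7.3² + 12.1² + 2·[7.3·12.1·0.06] = 199.7 + 10.5996 = 210.3.
Because errors are independent across components, Cov(Tᵢ,Tⱼ) = Cov(Xᵢ,Xⱼ); the off-diagonal part of the true-score variance is the same as above.
True-score variance = [7.3²·0.60 + 12.1²·0.73] + 10.5996 = 138.853 + 10.5996 = 149.453.
Reliability = 149.453 / 210.3 = 0.711.

0.711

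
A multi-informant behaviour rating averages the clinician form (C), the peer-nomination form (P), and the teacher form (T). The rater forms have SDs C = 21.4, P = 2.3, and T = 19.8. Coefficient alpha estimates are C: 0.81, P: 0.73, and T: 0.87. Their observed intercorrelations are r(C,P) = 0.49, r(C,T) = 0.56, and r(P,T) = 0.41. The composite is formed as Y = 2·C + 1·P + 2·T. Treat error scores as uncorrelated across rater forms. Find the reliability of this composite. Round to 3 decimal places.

Var(Y) = 2²·21.4² + 2.3² + 2²·19.8² + 2·[2·21.4·2.3·0.49 + 4·21.4·19.8·0.56 + 2·2.3·19.8·0.41] = 3405.29 + 2069.42 = 5474.71.
With uncorrelated errors the cross-covariances are all true-score covariance, so they carry over unchanged; only the diagonal terms shrink to ρᵢσᵢ².
True-score variance = [2²·21.4²·0.81 + 2.3²·0.73 + 2²·19.8²·0.87] + 2069.42 = 2851.95 + 2069.42 = 4921.37.
Reliability = 4921.37 / 5474.71 = 0.899.

0.899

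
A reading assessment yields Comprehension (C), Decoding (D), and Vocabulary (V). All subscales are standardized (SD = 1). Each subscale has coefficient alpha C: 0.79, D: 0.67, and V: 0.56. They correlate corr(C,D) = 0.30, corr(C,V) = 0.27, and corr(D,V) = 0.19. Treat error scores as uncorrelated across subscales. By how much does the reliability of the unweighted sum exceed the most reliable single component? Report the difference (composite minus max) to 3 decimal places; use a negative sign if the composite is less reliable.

Var(sum) = 3 + 1.52 = 4.52; true-score variance = 2.02 + 1.52 = 3.54; composite reliability = 0.7832.
Max component reliability = 0.7900.
Difference = 0.7832 − 0.7900 = -0.007.

-0.007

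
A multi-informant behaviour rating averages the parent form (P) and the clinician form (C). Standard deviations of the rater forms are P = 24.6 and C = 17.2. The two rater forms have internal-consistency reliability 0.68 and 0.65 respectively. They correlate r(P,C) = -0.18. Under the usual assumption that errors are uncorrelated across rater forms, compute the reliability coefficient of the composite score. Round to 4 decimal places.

0.6030

Var(P+C) = 24.6² + 17.2² + 2·[24.6·17.2·(-0.18)] = 901 − 152.323 = 748.677.
With uncorrelated errors the cross-covariances are all true-score covariance, so they carry over unchanged; only the diagonal terms shrink to ρᵢσᵢ².
True-score variance = [24.6²·0.68 + 17.2²·0.65] − 152.323 = 603.805 − 152.323 = 451.482.
Reliability = 451.482 / 748.677 = 0.6030.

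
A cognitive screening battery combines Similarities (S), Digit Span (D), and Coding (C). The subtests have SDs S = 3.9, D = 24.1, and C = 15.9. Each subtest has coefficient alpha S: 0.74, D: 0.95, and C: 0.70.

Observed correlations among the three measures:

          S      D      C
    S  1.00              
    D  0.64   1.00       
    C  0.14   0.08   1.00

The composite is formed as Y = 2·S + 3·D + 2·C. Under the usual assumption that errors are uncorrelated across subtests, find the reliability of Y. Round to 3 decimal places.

0.922

Var(Y) = 2²·3.9² + 3²·24.1² + 2²·15.9² + 2·[6·3.9·24.1·0.64 + 4·3.9·15.9·0.14 + 6·24.1·15.9·0.08] = 6299.37 + 1159.16 = 7458.53.
With uncorrelated errors the cross-covariances are all true-score covariance, so they carry over unchanged; only the diagonal terms shrink to ρᵢσᵢ².
True-score variance = [2²·3.9²·0.74 + 3²·24.1²·0.95 + 2²·15.9²·0.70] + 1159.16 = 5718.82 + 1159.16 = 6877.97.
Reliability = 6877.97 / 7458.53 = 0.922.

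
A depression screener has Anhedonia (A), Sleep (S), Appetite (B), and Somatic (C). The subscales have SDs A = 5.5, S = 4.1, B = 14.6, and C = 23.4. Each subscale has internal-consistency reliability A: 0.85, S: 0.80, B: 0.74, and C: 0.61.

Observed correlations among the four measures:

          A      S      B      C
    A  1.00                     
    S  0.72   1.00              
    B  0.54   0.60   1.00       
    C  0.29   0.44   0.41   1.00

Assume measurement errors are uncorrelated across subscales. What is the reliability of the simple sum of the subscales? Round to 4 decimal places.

0.8075

Var(A+S+B+C) = 5.5² + 4.1² + 14.6² + 23.4² + 2·[5.5·4.1·0.72 + 5.5·14.6·0.54 + 5.5·23.4·0.29 + 4.1·14.6·0.60 + 4.1·23.4·0.44 + 14.6·23.4·0.41] = 807.78 + 630.246 = 1438.03.
Because errors are independent across components, Cov(Tᵢ,Tⱼ) = Cov(Xᵢ,Xⱼ); the off-diagonal part of the true-score variance is the same as above.
True-score variance = [5.5²·0.85 + 4.1²·0.80 + 14.6²·0.74 + 23.4²·0.61] + 630.246 = 530.91 + 630.246 = 1161.16.
Reliability = 1161.16 / 1438.03 = 0.8075.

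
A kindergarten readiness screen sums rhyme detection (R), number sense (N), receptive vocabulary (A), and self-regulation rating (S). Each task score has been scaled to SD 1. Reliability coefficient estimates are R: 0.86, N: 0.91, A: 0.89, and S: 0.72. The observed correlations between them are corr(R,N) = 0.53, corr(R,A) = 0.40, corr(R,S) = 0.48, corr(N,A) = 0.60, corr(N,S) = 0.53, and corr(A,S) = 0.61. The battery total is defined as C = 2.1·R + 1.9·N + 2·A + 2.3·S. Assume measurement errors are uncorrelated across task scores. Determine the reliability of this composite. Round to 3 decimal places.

0.935

Var(C) = 2.1² + 1.9² + 2² + 2.3² + 2·[3.99·0.53 + 4.2·0.40 + 4.83·0.48 + 3.8·0.60 + 4.37·0.53 + 4.6·0.61] = 17.31 + 27.0304 = 44.3404.
With uncorrelated errors the cross-covariances are all true-score covariance, so they carry over unchanged; only the diagonal terms shrink to ρᵢσᵢ².
True-score variance = [2.1²·0.86 + 1.9²·0.91 + 2²·0.89 + 2.3²·0.72] + 27.0304 = 14.4465 + 27.0304 = 41.4769.
Reliability = 41.4769 / 44.3404 = 0.935.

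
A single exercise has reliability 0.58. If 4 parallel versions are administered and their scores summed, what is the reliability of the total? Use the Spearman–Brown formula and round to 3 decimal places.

ρ_k = kρ / (1 + (k−1)ρ) = 4·0.58 / (1 + 3·0.58) = 2.320 / 2.740 = 0.847.

0.847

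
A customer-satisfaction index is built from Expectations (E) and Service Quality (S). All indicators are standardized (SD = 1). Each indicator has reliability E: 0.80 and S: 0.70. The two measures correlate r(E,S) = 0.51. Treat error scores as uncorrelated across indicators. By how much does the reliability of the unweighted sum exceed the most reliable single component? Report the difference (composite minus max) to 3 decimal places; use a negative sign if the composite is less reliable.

0.034

Var(sum) = 2 + 1.02 = 3.02; true-score variance = 1.5 + 1.02 = 2.52; composite reliability = 0.8344.
Max component reliability = 0.8000.
Difference = 0.8344 − 0.8000 = 0.034.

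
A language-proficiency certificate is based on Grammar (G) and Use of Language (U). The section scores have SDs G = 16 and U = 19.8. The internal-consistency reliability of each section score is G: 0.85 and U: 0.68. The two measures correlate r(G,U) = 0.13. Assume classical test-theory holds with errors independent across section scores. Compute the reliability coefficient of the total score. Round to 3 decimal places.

Var(G+U) = 16² + 19.8² + 2·[16·19.8·0.13] = 648.04 + 82.368 = 730.408.
With uncorrelated errors the cross-covariances are all true-score covariance, so they carry over unchanged; only the diagonal terms shrink to ρᵢσᵢ².
True-score variance = [16²·0.85 + 19.8²·0.68] + 82.368 = 484.187 + 82.368 = 566.555.
Reliability = 566.555 / 730.408 = 0.776.

0.776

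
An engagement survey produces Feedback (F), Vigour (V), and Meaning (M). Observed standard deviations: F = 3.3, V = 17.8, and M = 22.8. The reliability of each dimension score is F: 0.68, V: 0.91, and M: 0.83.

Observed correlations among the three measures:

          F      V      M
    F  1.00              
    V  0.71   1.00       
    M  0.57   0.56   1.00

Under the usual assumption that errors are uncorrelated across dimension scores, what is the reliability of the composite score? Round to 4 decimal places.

Var(F+V+M) = 3.3² + 17.8² + 22.8² + 2·[3.3·17.8·0.71 + 3.3·22.8·0.57 + 17.8·22.8·0.56] = 847.57 + 623.725 = 1471.3.
Because errors are independent across components, Cov(Tᵢ,Tⱼ) = Cov(Xᵢ,Xⱼ); the off-diagonal part of the true-score variance is the same as above.
True-score variance = [3.3²·0.68 + 17.8²·0.91 + 22.8²·0.83] + 623.725 = 727.197 + 623.725 = 1350.92.
Reliability = 1350.92 / 1471.3 = 0.9182.

0.9182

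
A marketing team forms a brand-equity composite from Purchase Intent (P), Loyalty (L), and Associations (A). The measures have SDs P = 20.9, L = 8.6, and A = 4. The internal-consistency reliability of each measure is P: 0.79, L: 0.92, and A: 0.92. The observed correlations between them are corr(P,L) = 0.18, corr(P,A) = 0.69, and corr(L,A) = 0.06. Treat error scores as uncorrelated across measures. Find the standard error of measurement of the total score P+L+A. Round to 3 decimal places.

9.946

Var(total) = 526.77 + 184.202 = 710.972.
True-score variance = 427.843 + 184.202 = 612.045, so reliability = 0.8609.
Error variance = 710.972 − 612.045 = 98.9269; SEM = √98.9269 = 9.946.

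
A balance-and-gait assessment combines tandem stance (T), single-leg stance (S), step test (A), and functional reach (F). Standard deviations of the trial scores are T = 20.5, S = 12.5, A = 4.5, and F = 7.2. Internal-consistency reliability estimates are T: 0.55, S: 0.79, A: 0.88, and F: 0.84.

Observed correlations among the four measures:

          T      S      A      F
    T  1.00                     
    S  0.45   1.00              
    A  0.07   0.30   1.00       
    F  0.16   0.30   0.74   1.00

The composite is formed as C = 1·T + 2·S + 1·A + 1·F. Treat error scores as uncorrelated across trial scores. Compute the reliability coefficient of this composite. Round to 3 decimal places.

Var(C) = 20.5² + 2²·12.5² + 4.5² + 7.2² + 2·[2·20.5·12.5·0.45 + 20.5·4.5·0.07 + 20.5·7.2·0.16 + 2·12.5·4.5·0.30 + 2·12.5·7.2·0.30 + 4.5·7.2·0.74] = 1117.34 + 744.849 = 1862.19.
Because errors are independent across components, Cov(Tᵢ,Tⱼ) = Cov(Xᵢ,Xⱼ); the off-diagonal part of the true-score variance is the same as above.
True-score variance = [20.5²·0.55 + 2²·12.5²·0.79 + 4.5²·0.88 + 7.2²·0.84] + 744.849 = 786.253 + 744.849 = 1531.1.
Reliability = 1531.1 / 1862.19 = 0.822.

0.822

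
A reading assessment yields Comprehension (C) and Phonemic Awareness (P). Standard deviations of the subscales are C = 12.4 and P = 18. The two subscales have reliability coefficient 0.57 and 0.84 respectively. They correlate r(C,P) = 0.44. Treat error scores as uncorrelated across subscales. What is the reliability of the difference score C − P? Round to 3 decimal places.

0.581

Var(C−P) = 12.4² + 18² − 2·12.4·18·0.44 = 477.76 − 196.416 = 281.344.
Because errors are independent across components, Cov(Tᵢ,Tⱼ) = Cov(Xᵢ,Xⱼ); the off-diagonal part of the true-score variance is the same as above.
True-score variance = [12.4²·0.57 + 18²·0.84] − 196.416 = 359.803 − 196.416 = 163.387.
Reliability = 163.387 / 281.344 = 0.581.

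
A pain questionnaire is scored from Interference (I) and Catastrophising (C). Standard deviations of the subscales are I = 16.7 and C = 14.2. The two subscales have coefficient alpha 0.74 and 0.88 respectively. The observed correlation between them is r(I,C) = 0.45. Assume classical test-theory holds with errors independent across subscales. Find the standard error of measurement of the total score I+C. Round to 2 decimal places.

9.83

Var(total) = 480.53 + 213.426 = 693.956.
True-score variance = 383.822 + 213.426 = 597.248, so reliability = 0.8606.
Error variance = 693.956 − 597.248 = 96.7082; SEM = √96.7082 = 9.83.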